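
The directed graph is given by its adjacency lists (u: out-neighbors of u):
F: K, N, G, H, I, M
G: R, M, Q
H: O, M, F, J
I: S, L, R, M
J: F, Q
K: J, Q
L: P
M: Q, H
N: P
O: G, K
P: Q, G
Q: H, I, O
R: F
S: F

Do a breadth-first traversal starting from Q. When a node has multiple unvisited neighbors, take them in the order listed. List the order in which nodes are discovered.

Visit Q; enqueue H, I, O → queue [H, I, O]
Visit H; enqueue M, F, J → queue [I, O, M, F, J]
Visit I; enqueue S, L, R → queue [O, M, F, J, S, L, R]
Visit O; enqueue G, K → queue [M, F, J, S, L, R, G, K]
Visit M → queue [F, J, S, L, R, G, K]
Visit F; enqueue N → queue [J, S, L, R, G, K, N]
Visit J → queue [S, L, R, G, K, N]
Visit S → queue [L, R, G, K, N]
Visit L; enqueue P → queue [R, G, K, N, P]
Visit R → queue [G, K, N, P]
Visit G → queue [K, N, P]
Visit K → queue [N, P]
Visit N → queue [P]
Visit P → queue []

Q, H, I, O, M, F, J, S, L, R, G, K, N, P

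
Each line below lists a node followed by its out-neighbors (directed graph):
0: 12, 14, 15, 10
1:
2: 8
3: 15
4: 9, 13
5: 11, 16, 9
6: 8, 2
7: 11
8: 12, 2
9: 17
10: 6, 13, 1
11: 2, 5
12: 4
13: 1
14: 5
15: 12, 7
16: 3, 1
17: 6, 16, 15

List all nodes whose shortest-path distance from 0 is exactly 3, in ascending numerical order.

Level 0: 0
Level 1: 10, 12, 14, 15
Level 2: 1, 4, 5, 6, 7, 13
Level 3: 2, 8, 9, 11, 16
Level 4: 3, 17

2, 8, 9, 11, 16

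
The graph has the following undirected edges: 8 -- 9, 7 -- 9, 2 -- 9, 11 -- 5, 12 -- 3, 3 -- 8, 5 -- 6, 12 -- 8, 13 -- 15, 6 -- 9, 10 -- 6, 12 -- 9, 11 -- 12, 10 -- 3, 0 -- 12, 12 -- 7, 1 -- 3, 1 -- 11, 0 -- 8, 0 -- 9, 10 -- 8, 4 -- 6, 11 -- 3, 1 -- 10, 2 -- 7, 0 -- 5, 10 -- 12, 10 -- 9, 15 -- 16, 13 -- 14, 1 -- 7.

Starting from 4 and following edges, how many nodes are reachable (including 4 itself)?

13

BFS from 4 visits: 4, 6, 5, 9, 10, 0, 11, 2, 7, 8, 12, 1, 3
Reachable nodes: 13 of 17 total.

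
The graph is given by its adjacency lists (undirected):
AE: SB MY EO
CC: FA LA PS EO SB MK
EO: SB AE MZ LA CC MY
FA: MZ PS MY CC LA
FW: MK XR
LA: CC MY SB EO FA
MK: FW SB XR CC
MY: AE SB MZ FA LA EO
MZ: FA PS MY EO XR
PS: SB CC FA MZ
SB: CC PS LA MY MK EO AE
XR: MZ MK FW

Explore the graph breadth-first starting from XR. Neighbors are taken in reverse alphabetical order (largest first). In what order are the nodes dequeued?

XR, MZ, MK, FW, PS, MY, FA, EO, SB, CC, LA, AE

Visit XR; enqueue MZ, MK, FW → queue [MZ, MK, FW]
Visit MZ; enqueue PS, MY, FA, EO → queue [MK, FW, PS, MY, FA, EO]
Visit MK; enqueue SB, CC → queue [FW, PS, MY, FA, EO, SB, CC]
Visit FW → queue [PS, MY, FA, EO, SB, CC]
Visit PS → queue [MY, FA, EO, SB, CC]
Visit MY; enqueue LA, AE → queue [FA, EO, SB, CC, LA, AE]
Visit FA → queue [EO, SB, CC, LA, AE]
Visit EO → queue [SB, CC, LA, AE]
Visit SB → queue [CC, LA, AE]
Visit CC → queue [LA, AE]
Visit LA → queue [AE]
Visit AE → queue []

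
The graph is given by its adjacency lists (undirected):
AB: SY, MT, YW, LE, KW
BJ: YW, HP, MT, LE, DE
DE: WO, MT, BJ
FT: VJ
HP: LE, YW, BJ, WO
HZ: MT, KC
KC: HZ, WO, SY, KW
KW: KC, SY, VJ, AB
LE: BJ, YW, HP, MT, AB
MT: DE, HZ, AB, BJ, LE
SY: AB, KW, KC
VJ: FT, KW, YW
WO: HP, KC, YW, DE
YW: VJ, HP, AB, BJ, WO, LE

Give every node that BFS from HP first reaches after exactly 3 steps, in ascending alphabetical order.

FT, HZ, KW, SY

Level 0: HP
Level 1: BJ, LE, WO, YW
Level 2: AB, DE, KC, MT, VJ
Level 3: FT, HZ, KW, SY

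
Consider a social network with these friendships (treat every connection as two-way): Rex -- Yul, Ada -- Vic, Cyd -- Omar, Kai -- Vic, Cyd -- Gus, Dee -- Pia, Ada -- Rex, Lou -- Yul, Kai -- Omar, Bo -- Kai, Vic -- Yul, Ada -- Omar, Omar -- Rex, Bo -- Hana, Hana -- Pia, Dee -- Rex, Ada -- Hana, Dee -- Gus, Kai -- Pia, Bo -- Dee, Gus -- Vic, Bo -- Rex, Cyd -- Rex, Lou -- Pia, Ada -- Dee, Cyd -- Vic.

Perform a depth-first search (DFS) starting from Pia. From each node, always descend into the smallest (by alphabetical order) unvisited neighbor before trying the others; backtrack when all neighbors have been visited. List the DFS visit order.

Visit Pia
Pia → Dee
Dee → Ada
Ada → Hana
Hana → Bo
Bo → Kai
Kai → Omar
Omar → Cyd
Cyd → Gus
Gus → Vic
Vic → Yul
Yul → Lou
Yul → Rex

Pia, Dee, Ada, Hana, Bo, Kai, Omar, Cyd, Gus, Vic, Yul, Lou, Rex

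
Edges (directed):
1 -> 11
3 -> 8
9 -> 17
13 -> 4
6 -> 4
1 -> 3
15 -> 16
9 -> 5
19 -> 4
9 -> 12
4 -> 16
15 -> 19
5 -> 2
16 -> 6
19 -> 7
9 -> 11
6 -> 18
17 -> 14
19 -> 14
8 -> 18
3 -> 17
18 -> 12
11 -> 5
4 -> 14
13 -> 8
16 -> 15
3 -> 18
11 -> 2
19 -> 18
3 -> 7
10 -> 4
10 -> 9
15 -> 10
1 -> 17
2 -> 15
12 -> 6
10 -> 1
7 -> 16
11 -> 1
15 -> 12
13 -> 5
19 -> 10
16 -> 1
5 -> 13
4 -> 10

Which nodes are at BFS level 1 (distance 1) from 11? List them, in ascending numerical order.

1, 2, 5

Level 0: 11
Level 1: 1, 2, 5
Level 2: 3, 13, 15, 17
Level 3: 4, 7, 8, 10, 12, 14, 16, 18, 19
Level 4: 6, 9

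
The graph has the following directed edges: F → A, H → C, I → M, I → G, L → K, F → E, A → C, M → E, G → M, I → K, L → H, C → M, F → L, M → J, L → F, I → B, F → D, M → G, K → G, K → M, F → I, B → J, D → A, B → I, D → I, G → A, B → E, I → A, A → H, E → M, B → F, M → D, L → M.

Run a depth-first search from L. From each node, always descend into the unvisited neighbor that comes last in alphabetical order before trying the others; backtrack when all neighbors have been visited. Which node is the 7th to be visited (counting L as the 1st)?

C

Visit L
L → M
M → J
M → G
G → A
A → H
H → C
M → E
M → D
D → I
I → K
I → B
B → F

Visit order: L, M, J, G, A, H, C, E, D, I, K, B, F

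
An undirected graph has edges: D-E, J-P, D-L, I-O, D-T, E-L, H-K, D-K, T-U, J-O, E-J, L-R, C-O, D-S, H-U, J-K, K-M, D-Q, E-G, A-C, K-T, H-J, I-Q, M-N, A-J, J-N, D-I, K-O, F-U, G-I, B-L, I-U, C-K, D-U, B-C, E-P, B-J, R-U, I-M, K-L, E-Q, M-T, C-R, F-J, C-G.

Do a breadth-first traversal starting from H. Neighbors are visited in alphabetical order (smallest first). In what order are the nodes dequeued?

H, J, K, U, A, B, E, F, N, O, P, C, D, L, M, T, I, R, G, Q, S

Visit H; enqueue J, K, U → queue [J, K, U]
Visit J; enqueue A, B, E, F, N, O, P → queue [K, U, A, B, E, F, N, O, P]
Visit K; enqueue C, D, L, M, T → queue [U, A, B, E, F, N, O, P, C, D, L, M, T]
Visit U; enqueue I, R → queue [A, B, E, F, N, O, P, C, D, L, M, T, I, R]
Visit A → queue [B, E, F, N, O, P, C, D, L, M, T, I, R]
Visit B → queue [E, F, N, O, P, C, D, L, M, T, I, R]
Visit E; enqueue G, Q → queue [F, N, O, P, C, D, L, M, T, I, R, G, Q]
Visit F → queue [N, O, P, C, D, L, M, T, I, R, G, Q]
Visit N → queue [O, P, C, D, L, M, T, I, R, G, Q]
Visit O → queue [P, C, D, L, M, T, I, R, G, Q]
Visit P → queue [C, D, L, M, T, I, R, G, Q]
Visit C → queue [D, L, M, T, I, R, G, Q]
Visit D; enqueue S → queue [L, M, T, I, R, G, Q, S]
Visit L → queue [M, T, I, R, G, Q, S]
Visit M → queue [T, I, R, G, Q, S]
Visit T → queue [I, R, G, Q, S]
Visit I → queue [R, G, Q, S]
Visit R → queue [G, Q, S]
Visit G → queue [Q, S]
Visit Q → queue [S]
Visit S → queue []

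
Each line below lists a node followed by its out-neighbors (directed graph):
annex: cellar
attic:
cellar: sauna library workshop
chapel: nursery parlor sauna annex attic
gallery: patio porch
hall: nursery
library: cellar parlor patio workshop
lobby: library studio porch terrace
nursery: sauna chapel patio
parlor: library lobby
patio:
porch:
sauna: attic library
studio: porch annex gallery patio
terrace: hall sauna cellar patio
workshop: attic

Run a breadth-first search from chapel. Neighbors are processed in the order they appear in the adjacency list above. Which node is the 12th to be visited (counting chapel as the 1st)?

Visit chapel; enqueue nursery, parlor, sauna, annex, attic → queue [nursery, parlor, sauna, annex, attic]
Visit nursery; enqueue patio → queue [parlor, sauna, annex, attic, patio]
Visit parlor; enqueue library, lobby → queue [sauna, annex, attic, patio, library, lobby]
Visit sauna → queue [annex, attic, patio, library, lobby]
Visit annex; enqueue cellar → queue [attic, patio, library, lobby, cellar]
Visit attic → queue [patio, library, lobby, cellar]
Visit patio → queue [library, lobby, cellar]
Visit library; enqueue workshop → queue [lobby, cellar, workshop]
Visit lobby; enqueue studio, porch, terrace → queue [cellar, workshop, studio, porch, terrace]
Visit cellar → queue [workshop, studio, porch, terrace]
Visit workshop → queue [studio, porch, terrace]
Visit studio; enqueue gallery → queue [porch, terrace, gallery]
Visit porch → queue [terrace, gallery]
Visit terrace; enqueue hall → queue [gallery, hall]
Visit gallery → queue [hall]
Visit hall → queue []

Visit order: chapel, nursery, parlor, sauna, annex, attic, patio, library, lobby, cellar, workshop, studio, porch, terrace, gallery, hall

studio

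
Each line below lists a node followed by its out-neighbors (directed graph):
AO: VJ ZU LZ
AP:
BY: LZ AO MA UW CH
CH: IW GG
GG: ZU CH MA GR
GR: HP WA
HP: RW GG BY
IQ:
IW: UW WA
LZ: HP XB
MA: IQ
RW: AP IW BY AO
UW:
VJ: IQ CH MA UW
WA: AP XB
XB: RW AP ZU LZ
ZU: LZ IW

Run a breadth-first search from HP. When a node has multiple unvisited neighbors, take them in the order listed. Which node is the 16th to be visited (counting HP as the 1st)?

Visit HP; enqueue RW, GG, BY → queue [RW, GG, BY]
Visit RW; enqueue AP, IW, AO → queue [GG, BY, AP, IW, AO]
Visit GG; enqueue ZU, CH, MA, GR → queue [BY, AP, IW, AO, ZU, CH, MA, GR]
Visit BY; enqueue LZ, UW → queue [AP, IW, AO, ZU, CH, MA, GR, LZ, UW]
Visit AP → queue [IW, AO, ZU, CH, MA, GR, LZ, UW]
Visit IW; enqueue WA → queue [AO, ZU, CH, MA, GR, LZ, UW, WA]
Visit AO; enqueue VJ → queue [ZU, CH, MA, GR, LZ, UW, WA, VJ]
Visit ZU → queue [CH, MA, GR, LZ, UW, WA, VJ]
Visit CH → queue [MA, GR, LZ, UW, WA, VJ]
Visit MA; enqueue IQ → queue [GR, LZ, UW, WA, VJ, IQ]
Visit GR → queue [LZ, UW, WA, VJ, IQ]
Visit LZ; enqueue XB → queue [UW, WA, VJ, IQ, XB]
Visit UW → queue [WA, VJ, IQ, XB]
Visit WA → queue [VJ, IQ, XB]
Visit VJ → queue [IQ, XB]
Visit IQ → queue [XB]
Visit XB → queue []

Visit order: HP, RW, GG, BY, AP, IW, AO, ZU, CH, MA, GR, LZ, UW, WA, VJ, IQ, XB

IQ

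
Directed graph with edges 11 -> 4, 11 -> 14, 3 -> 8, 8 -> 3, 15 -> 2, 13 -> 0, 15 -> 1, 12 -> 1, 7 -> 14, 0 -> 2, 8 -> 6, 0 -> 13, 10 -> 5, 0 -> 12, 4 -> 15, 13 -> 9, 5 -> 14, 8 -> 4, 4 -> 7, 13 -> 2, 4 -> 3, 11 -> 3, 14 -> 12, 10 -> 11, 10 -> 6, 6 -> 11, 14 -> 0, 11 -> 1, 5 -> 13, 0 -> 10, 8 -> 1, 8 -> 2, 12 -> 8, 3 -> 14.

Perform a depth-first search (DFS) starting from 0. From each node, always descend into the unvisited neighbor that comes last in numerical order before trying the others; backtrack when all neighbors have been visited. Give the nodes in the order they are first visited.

Visit 0
0 → 13
13 → 9
13 → 2
0 → 12
12 → 8
8 → 6
6 → 11
11 → 14
11 → 4
4 → 15
15 → 1
4 → 7
4 → 3
0 → 10
10 → 5

0, 13, 9, 2, 12, 8, 6, 11, 14, 4, 15, 1, 7, 3, 10, 5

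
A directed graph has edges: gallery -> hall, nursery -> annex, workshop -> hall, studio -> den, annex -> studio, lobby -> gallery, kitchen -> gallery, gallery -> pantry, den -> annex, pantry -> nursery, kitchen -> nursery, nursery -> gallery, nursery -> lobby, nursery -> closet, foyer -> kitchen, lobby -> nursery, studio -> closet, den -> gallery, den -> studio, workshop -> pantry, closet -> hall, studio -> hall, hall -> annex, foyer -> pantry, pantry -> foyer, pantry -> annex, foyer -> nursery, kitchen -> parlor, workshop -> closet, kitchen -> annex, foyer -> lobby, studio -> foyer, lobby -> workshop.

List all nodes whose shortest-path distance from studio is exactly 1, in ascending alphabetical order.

closet, den, foyer, hall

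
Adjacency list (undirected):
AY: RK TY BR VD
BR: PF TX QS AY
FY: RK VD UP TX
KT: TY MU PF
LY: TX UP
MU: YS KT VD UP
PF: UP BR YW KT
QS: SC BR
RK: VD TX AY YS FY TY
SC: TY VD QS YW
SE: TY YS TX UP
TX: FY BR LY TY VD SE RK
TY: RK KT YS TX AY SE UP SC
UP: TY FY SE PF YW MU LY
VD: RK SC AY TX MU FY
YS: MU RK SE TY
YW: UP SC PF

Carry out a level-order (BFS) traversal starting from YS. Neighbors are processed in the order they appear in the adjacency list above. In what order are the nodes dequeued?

Visit YS; enqueue MU, RK, SE, TY → queue [MU, RK, SE, TY]
Visit MU; enqueue KT, VD, UP → queue [RK, SE, TY, KT, VD, UP]
Visit RK; enqueue TX, AY, FY → queue [SE, TY, KT, VD, UP, TX, AY, FY]
Visit SE → queue [TY, KT, VD, UP, TX, AY, FY]
Visit TY; enqueue SC → queue [KT, VD, UP, TX, AY, FY, SC]
Visit KT; enqueue PF → queue [VD, UP, TX, AY, FY, SC, PF]
Visit VD → queue [UP, TX, AY, FY, SC, PF]
Visit UP; enqueue YW, LY → queue [TX, AY, FY, SC, PF, YW, LY]
Visit TX; enqueue BR → queue [AY, FY, SC, PF, YW, LY, BR]
Visit AY → queue [FY, SC, PF, YW, LY, BR]
Visit FY → queue [SC, PF, YW, LY, BR]
Visit SC; enqueue QS → queue [PF, YW, LY, BR, QS]
Visit PF → queue [YW, LY, BR, QS]
Visit YW → queue [LY, BR, QS]
Visit LY → queue [BR, QS]
Visit BR → queue [QS]
Visit QS → queue []

YS → MU → RK → SE → TY → KT → VD → UP → TX → AY → FY → SC → PF → YW → LY → BR → QS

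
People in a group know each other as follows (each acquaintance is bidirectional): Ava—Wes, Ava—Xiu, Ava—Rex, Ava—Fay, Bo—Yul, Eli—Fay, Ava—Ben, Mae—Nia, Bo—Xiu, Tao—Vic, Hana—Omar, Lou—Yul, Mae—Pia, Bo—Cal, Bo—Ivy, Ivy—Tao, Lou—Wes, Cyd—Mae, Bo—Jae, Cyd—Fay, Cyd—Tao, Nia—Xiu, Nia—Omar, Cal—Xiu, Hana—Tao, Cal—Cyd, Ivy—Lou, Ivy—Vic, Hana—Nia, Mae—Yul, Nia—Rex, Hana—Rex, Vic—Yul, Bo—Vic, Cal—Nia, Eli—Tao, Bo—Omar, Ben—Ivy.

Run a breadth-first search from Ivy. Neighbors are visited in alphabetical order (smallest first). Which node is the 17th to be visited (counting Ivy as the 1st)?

Visit Ivy; enqueue Ben, Bo, Lou, Tao, Vic → queue [Ben, Bo, Lou, Tao, Vic]
Visit Ben; enqueue Ava → queue [Bo, Lou, Tao, Vic, Ava]
Visit Bo; enqueue Cal, Jae, Omar, Xiu, Yul → queue [Lou, Tao, Vic, Ava, Cal, Jae, Omar, Xiu, Yul]
Visit Lou; enqueue Wes → queue [Tao, Vic, Ava, Cal, Jae, Omar, Xiu, Yul, Wes]
Visit Tao; enqueue Cyd, Eli, Hana → queue [Vic, Ava, Cal, Jae, Omar, Xiu, Yul, Wes, Cyd, Eli, Hana]
Visit Vic → queue [Ava, Cal, Jae, Omar, Xiu, Yul, Wes, Cyd, Eli, Hana]
Visit Ava; enqueue Fay, Rex → queue [Cal, Jae, Omar, Xiu, Yul, Wes, Cyd, Eli, Hana, Fay, Rex]
Visit Cal; enqueue Nia → queue [Jae, Omar, Xiu, Yul, Wes, Cyd, Eli, Hana, Fay, Rex, Nia]
Visit Jae → queue [Omar, Xiu, Yul, Wes, Cyd, Eli, Hana, Fay, Rex, Nia]
Visit Omar → queue [Xiu, Yul, Wes, Cyd, Eli, Hana, Fay, Rex, Nia]
Visit Xiu → queue [Yul, Wes, Cyd, Eli, Hana, Fay, Rex, Nia]
Visit Yul; enqueue Mae → queue [Wes, Cyd, Eli, Hana, Fay, Rex, Nia, Mae]
Visit Wes → queue [Cyd, Eli, Hana, Fay, Rex, Nia, Mae]
Visit Cyd → queue [Eli, Hana, Fay, Rex, Nia, Mae]
Visit Eli → queue [Hana, Fay, Rex, Nia, Mae]
Visit Hana → queue [Fay, Rex, Nia, Mae]
Visit Fay → queue [Rex, Nia, Mae]
Visit Rex → queue [Nia, Mae]
Visit Nia → queue [Mae]
Visit Mae; enqueue Pia → queue [Pia]
Visit Pia → queue []

Visit order: Ivy, Ben, Bo, Lou, Tao, Vic, Ava, Cal, Jae, Omar, Xiu, Yul, Wes, Cyd, Eli, Hana, Fay, Rex, Nia, Mae, Pia

Fay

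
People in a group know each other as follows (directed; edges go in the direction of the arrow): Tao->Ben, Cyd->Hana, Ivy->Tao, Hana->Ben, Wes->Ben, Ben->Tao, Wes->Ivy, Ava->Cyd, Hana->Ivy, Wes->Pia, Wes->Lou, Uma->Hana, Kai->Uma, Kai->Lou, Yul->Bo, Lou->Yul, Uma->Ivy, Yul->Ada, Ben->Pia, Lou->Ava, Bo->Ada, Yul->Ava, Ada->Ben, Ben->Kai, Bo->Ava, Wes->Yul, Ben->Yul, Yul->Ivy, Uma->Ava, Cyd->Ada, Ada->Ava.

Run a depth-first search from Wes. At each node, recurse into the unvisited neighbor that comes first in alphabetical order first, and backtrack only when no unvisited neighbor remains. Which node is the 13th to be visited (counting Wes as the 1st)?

Uma

Visit Wes
Wes → Ben
Ben → Kai
Kai → Lou
Lou → Ava
Ava → Cyd
Cyd → Ada
Cyd → Hana
Hana → Ivy
Ivy → Tao
Lou → Yul
Yul → Bo
Kai → Uma
Ben → Pia

Visit order: Wes, Ben, Kai, Lou, Ava, Cyd, Ada, Hana, Ivy, Tao, Yul, Bo, Uma, Pia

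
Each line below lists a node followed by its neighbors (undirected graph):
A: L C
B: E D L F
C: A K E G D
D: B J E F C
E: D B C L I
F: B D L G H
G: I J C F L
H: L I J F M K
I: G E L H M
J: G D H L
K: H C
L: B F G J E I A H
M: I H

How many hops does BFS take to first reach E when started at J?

Level 0: J
Level 1: D, G, H, L
Level 2: A, B, C, E, F, I, K, M
E first appears at level 2.

2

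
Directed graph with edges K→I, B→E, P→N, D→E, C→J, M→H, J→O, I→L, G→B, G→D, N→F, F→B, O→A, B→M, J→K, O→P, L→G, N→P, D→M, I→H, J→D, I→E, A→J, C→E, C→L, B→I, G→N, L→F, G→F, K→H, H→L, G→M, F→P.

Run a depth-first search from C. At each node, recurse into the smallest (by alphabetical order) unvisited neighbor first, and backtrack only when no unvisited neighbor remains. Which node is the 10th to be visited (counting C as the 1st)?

I

Visit C
C → E
C → J
J → D
D → M
M → H
H → L
L → F
F → B
B → I
F → P
P → N
L → G
J → K
J → O
O → A

Visit order: C, E, J, D, M, H, L, F, B, I, P, N, G, K, O, A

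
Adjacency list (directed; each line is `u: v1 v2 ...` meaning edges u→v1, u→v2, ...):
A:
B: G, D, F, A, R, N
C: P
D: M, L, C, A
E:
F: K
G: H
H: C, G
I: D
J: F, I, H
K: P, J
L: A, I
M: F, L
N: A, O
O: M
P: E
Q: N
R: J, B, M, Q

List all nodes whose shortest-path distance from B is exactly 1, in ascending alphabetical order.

Level 0: B
Level 1: A, D, F, G, N, R
Level 2: C, H, J, K, L, M, O, Q
Level 3: I, P
Level 4: E

A, D, F, G, N, R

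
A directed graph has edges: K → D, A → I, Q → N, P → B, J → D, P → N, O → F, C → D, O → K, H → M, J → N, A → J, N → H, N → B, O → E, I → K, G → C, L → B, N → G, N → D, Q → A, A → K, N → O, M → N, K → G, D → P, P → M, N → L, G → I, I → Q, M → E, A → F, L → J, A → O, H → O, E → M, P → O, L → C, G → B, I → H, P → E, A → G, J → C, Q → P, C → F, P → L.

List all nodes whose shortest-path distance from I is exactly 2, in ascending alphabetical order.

A, D, G, M, N, O, P

Level 0: I
Level 1: H, K, Q
Level 2: A, D, G, M, N, O, P
Level 3: B, C, E, F, J, L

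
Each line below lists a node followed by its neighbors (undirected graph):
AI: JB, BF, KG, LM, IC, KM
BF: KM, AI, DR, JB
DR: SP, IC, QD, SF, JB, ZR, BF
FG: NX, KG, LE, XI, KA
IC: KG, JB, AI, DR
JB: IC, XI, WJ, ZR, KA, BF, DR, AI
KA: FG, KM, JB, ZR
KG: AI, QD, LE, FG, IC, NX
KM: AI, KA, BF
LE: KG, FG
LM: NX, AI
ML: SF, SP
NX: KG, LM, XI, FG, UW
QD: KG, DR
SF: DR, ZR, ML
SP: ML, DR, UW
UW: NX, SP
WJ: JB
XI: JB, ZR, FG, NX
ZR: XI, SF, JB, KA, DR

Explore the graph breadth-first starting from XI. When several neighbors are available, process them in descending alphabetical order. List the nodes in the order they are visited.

Visit XI; enqueue ZR, NX, JB, FG → queue [ZR, NX, JB, FG]
Visit ZR; enqueue SF, KA, DR → queue [NX, JB, FG, SF, KA, DR]
Visit NX; enqueue UW, LM, KG → queue [JB, FG, SF, KA, DR, UW, LM, KG]
Visit JB; enqueue WJ, IC, BF, AI → queue [FG, SF, KA, DR, UW, LM, KG, WJ, IC, BF, AI]
Visit FG; enqueue LE → queue [SF, KA, DR, UW, LM, KG, WJ, IC, BF, AI, LE]
Visit SF; enqueue ML → queue [KA, DR, UW, LM, KG, WJ, IC, BF, AI, LE, ML]
Visit KA; enqueue KM → queue [DR, UW, LM, KG, WJ, IC, BF, AI, LE, ML, KM]
Visit DR; enqueue SP, QD → queue [UW, LM, KG, WJ, IC, BF, AI, LE, ML, KM, SP, QD]
Visit UW → queue [LM, KG, WJ, IC, BF, AI, LE, ML, KM, SP, QD]
Visit LM → queue [KG, WJ, IC, BF, AI, LE, ML, KM, SP, QD]
Visit KG → queue [WJ, IC, BF, AI, LE, ML, KM, SP, QD]
Visit WJ → queue [IC, BF, AI, LE, ML, KM, SP, QD]
Visit IC → queue [BF, AI, LE, ML, KM, SP, QD]
Visit BF → queue [AI, LE, ML, KM, SP, QD]
Visit AI → queue [LE, ML, KM, SP, QD]
Visit LE → queue [ML, KM, SP, QD]
Visit ML → queue [KM, SP, QD]
Visit KM → queue [SP, QD]
Visit SP → queue [QD]
Visit QD → queue []

XI -> ZR -> NX -> JB -> FG -> SF -> KA -> DR -> UW -> LM -> KG -> WJ -> IC -> BF -> AI -> LE -> ML -> KM -> SP -> QD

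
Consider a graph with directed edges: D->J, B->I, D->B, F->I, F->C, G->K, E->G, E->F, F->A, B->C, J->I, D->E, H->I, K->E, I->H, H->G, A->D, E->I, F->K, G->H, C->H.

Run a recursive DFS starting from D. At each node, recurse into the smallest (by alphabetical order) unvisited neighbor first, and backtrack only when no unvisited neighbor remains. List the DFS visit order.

Visit D
D → B
B → C
C → H
H → G
G → K
K → E
E → F
F → A
F → I
D → J

D, B, C, H, G, K, E, F, A, I, J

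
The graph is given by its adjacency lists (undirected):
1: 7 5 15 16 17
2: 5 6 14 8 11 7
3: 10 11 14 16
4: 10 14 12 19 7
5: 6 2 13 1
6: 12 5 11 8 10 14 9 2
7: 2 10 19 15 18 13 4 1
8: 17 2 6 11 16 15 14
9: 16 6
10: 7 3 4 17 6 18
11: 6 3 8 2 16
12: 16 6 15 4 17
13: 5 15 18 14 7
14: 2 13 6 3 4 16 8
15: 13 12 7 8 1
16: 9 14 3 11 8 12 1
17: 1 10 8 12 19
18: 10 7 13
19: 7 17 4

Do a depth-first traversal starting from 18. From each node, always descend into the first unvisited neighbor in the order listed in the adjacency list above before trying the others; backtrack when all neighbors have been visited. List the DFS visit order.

18 10 7 2 5 6 12 16 9 14 13 15 8 17 1 19 4 11 3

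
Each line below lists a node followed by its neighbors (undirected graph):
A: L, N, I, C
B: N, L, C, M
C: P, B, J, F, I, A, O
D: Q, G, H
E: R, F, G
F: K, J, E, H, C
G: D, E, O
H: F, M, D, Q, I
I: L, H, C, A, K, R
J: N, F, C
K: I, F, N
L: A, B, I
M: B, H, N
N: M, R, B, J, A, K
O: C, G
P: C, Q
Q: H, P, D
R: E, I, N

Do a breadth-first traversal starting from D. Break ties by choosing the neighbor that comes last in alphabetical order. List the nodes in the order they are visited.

D Q H G P M I F O E C N B R L K A J

Visit D; enqueue Q, H, G → queue [Q, H, G]
Visit Q; enqueue P → queue [H, G, P]
Visit H; enqueue M, I, F → queue [G, P, M, I, F]
Visit G; enqueue O, E → queue [P, M, I, F, O, E]
Visit P; enqueue C → queue [M, I, F, O, E, C]
Visit M; enqueue N, B → queue [I, F, O, E, C, N, B]
Visit I; enqueue R, L, K, A → queue [F, O, E, C, N, B, R, L, K, A]
Visit F; enqueue J → queue [O, E, C, N, B, R, L, K, A, J]
Visit O → queue [E, C, N, B, R, L, K, A, J]
Visit E → queue [C, N, B, R, L, K, A, J]
Visit C → queue [N, B, R, L, K, A, J]
Visit N → queue [B, R, L, K, A, J]
Visit B → queue [R, L, K, A, J]
Visit R → queue [L, K, A, J]
Visit L → queue [K, A, J]
Visit K → queue [A, J]
Visit A → queue [J]
Visit J → queue []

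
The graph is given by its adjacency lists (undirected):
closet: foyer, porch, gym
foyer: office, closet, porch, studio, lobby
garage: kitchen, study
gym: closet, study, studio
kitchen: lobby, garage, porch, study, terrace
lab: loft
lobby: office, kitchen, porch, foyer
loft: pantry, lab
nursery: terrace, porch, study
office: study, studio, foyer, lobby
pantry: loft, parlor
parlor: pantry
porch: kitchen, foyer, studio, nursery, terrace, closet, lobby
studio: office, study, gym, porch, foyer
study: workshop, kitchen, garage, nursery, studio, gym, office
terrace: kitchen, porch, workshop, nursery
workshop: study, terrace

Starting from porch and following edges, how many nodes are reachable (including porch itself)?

13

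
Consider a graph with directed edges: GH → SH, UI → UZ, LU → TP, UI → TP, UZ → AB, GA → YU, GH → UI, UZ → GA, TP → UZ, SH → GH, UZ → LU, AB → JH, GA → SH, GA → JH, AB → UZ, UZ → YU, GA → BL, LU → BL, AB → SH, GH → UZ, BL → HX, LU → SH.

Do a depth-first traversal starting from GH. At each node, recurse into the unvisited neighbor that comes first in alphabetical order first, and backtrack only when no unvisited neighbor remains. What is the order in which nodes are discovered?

GH -> SH -> UI -> TP -> UZ -> AB -> JH -> GA -> BL -> HX -> YU -> LU

Visit GH
GH → SH
GH → UI
UI → TP
TP → UZ
UZ → AB
AB → JH
UZ → GA
GA → BL
BL → HX
GA → YU
UZ → LU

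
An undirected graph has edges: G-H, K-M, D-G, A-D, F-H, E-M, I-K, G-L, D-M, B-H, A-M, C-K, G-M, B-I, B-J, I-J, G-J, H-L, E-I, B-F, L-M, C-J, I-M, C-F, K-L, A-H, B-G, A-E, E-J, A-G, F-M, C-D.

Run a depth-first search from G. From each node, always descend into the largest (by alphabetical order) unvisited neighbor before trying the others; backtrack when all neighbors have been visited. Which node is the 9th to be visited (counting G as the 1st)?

H

Visit G
G → M
M → L
L → K
K → I
I → J
J → E
E → A
A → H
H → F
F → C
C → D
F → B

Visit order: G, M, L, K, I, J, E, A, H, F, C, D, B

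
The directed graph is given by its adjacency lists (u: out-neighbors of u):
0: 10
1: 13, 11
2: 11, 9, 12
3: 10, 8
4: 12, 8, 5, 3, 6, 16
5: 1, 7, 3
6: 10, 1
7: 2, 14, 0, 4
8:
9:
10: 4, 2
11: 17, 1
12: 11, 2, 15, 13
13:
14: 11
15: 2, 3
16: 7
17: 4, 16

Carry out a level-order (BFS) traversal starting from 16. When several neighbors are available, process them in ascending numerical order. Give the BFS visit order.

16 → 7 → 0 → 2 → 4 → 14 → 10 → 9 → 11 → 12 → 3 → 5 → 6 → 8 → 1 → 17 → 13 → 15

Visit 16; enqueue 7 → queue [7]
Visit 7; enqueue 0, 2, 4, 14 → queue [0, 2, 4, 14]
Visit 0; enqueue 10 → queue [2, 4, 14, 10]
Visit 2; enqueue 9, 11, 12 → queue [4, 14, 10, 9, 11, 12]
Visit 4; enqueue 3, 5, 6, 8 → queue [14, 10, 9, 11, 12, 3, 5, 6, 8]
Visit 14 → queue [10, 9, 11, 12, 3, 5, 6, 8]
Visit 10 → queue [9, 11, 12, 3, 5, 6, 8]
Visit 9 → queue [11, 12, 3, 5, 6, 8]
Visit 11; enqueue 1, 17 → queue [12, 3, 5, 6, 8, 1, 17]
Visit 12; enqueue 13, 15 → queue [3, 5, 6, 8, 1, 17, 13, 15]
Visit 3 → queue [5, 6, 8, 1, 17, 13, 15]
Visit 5 → queue [6, 8, 1, 17, 13, 15]
Visit 6 → queue [8, 1, 17, 13, 15]
Visit 8 → queue [1, 17, 13, 15]
Visit 1 → queue [17, 13, 15]
Visit 17 → queue [13, 15]
Visit 13 → queue [15]
Visit 15 → queue []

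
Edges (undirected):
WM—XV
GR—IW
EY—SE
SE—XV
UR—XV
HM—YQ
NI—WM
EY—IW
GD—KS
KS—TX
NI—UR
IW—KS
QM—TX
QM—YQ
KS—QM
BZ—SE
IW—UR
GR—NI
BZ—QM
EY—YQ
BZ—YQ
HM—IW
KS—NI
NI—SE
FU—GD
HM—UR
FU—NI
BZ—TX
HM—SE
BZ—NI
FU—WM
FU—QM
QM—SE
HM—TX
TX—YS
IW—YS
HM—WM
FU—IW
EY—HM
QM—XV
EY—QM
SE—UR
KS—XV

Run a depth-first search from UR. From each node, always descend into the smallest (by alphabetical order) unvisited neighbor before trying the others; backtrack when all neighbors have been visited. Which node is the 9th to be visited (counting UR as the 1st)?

Visit UR
UR → HM
HM → EY
EY → IW
IW → FU
FU → GD
GD → KS
KS → NI
NI → BZ
BZ → QM
QM → SE
SE → XV
XV → WM
QM → TX
TX → YS
QM → YQ
NI → GR

Visit order: UR, HM, EY, IW, FU, GD, KS, NI, BZ, QM, SE, XV, WM, TX, YS, YQ, GR

BZ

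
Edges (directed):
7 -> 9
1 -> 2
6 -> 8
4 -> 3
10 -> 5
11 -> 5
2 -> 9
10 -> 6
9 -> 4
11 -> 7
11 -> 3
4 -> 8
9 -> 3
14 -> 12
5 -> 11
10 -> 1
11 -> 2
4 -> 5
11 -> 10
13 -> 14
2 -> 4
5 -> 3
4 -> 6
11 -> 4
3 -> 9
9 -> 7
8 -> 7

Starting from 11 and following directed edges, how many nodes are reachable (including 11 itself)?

BFS from 11 visits: 11, 10, 7, 5, 4, 3, 2, 6, 1, 9, 8
Reachable nodes: 11 of 14 total.

11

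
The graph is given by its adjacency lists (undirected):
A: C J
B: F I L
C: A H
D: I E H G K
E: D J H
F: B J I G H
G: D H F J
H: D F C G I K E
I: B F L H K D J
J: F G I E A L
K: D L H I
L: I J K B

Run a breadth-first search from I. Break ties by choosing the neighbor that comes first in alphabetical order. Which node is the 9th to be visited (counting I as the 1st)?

Visit I; enqueue B, D, F, H, J, K, L → queue [B, D, F, H, J, K, L]
Visit B → queue [D, F, H, J, K, L]
Visit D; enqueue E, G → queue [F, H, J, K, L, E, G]
Visit F → queue [H, J, K, L, E, G]
Visit H; enqueue C → queue [J, K, L, E, G, C]
Visit J; enqueue A → queue [K, L, E, G, C, A]
Visit K → queue [L, E, G, C, A]
Visit L → queue [E, G, C, A]
Visit E → queue [G, C, A]
Visit G → queue [C, A]
Visit C → queue [A]
Visit A → queue []

Visit order: I, B, D, F, H, J, K, L, E, G, C, A

E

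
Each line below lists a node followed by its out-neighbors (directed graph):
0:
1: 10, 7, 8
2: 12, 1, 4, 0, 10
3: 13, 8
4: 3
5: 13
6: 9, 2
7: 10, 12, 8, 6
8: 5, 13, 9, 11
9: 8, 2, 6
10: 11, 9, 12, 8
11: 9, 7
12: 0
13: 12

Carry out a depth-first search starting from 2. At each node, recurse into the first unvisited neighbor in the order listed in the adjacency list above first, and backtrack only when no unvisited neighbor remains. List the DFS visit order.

Visit 2
2 → 12
12 → 0
2 → 1
1 → 10
10 → 11
11 → 9
9 → 8
8 → 5
5 → 13
9 → 6
11 → 7
2 → 4
4 → 3

2, 12, 0, 1, 10, 11, 9, 8, 5, 13, 6, 7, 4, 3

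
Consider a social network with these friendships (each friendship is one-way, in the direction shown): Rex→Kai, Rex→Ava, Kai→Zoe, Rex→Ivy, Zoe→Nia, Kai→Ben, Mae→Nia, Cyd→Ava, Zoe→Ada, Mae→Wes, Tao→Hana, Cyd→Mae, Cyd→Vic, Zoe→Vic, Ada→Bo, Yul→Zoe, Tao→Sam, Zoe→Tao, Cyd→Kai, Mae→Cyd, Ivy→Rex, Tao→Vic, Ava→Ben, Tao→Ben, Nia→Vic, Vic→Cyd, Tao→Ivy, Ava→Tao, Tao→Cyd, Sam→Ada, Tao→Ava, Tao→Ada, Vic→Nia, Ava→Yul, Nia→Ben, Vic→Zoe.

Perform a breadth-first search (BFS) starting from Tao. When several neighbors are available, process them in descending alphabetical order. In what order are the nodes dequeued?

Visit Tao; enqueue Vic, Sam, Ivy, Hana, Cyd, Ben, Ava, Ada → queue [Vic, Sam, Ivy, Hana, Cyd, Ben, Ava, Ada]
Visit Vic; enqueue Zoe, Nia → queue [Sam, Ivy, Hana, Cyd, Ben, Ava, Ada, Zoe, Nia]
Visit Sam → queue [Ivy, Hana, Cyd, Ben, Ava, Ada, Zoe, Nia]
Visit Ivy; enqueue Rex → queue [Hana, Cyd, Ben, Ava, Ada, Zoe, Nia, Rex]
Visit Hana → queue [Cyd, Ben, Ava, Ada, Zoe, Nia, Rex]
Visit Cyd; enqueue Mae, Kai → queue [Ben, Ava, Ada, Zoe, Nia, Rex, Mae, Kai]
Visit Ben → queue [Ava, Ada, Zoe, Nia, Rex, Mae, Kai]
Visit Ava; enqueue Yul → queue [Ada, Zoe, Nia, Rex, Mae, Kai, Yul]
Visit Ada; enqueue Bo → queue [Zoe, Nia, Rex, Mae, Kai, Yul, Bo]
Visit Zoe → queue [Nia, Rex, Mae, Kai, Yul, Bo]
Visit Nia → queue [Rex, Mae, Kai, Yul, Bo]
Visit Rex → queue [Mae, Kai, Yul, Bo]
Visit Mae; enqueue Wes → queue [Kai, Yul, Bo, Wes]
Visit Kai → queue [Yul, Bo, Wes]
Visit Yul → queue [Bo, Wes]
Visit Bo → queue [Wes]
Visit Wes → queue []

Tao Vic Sam Ivy Hana Cyd Ben Ava Ada Zoe Nia Rex Mae Kai Yul Bo Wes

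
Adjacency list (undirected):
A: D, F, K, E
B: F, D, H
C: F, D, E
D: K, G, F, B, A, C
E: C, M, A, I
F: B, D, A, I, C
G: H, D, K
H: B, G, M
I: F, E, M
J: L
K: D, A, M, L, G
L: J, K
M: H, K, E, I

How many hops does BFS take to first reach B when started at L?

Level 0: L
Level 1: J, K
Level 2: A, D, G, M
Level 3: B, C, E, F, H, I
B first appears at level 3.

3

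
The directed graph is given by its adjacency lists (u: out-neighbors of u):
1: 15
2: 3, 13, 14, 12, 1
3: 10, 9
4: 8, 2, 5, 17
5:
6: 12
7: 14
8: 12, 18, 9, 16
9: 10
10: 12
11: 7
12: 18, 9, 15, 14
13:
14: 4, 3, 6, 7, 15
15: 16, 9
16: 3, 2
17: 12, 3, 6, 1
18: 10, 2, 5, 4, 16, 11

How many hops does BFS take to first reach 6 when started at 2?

2

Level 0: 2
Level 1: 1, 3, 12, 13, 14
Level 2: 4, 6, 7, 9, 10, 15, 18
Level 3: 5, 8, 11, 16, 17
6 first appears at level 2.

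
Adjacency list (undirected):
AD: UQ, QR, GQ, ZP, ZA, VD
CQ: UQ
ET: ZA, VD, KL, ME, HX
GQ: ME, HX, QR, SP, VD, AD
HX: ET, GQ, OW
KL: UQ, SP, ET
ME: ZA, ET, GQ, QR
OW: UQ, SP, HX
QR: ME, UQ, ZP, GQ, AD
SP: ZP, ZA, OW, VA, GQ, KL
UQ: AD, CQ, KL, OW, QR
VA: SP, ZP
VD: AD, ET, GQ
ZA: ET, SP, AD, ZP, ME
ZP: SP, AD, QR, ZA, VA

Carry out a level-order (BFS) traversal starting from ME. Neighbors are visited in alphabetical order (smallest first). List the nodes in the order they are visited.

Visit ME; enqueue ET, GQ, QR, ZA → queue [ET, GQ, QR, ZA]
Visit ET; enqueue HX, KL, VD → queue [GQ, QR, ZA, HX, KL, VD]
Visit GQ; enqueue AD, SP → queue [QR, ZA, HX, KL, VD, AD, SP]
Visit QR; enqueue UQ, ZP → queue [ZA, HX, KL, VD, AD, SP, UQ, ZP]
Visit ZA → queue [HX, KL, VD, AD, SP, UQ, ZP]
Visit HX; enqueue OW → queue [KL, VD, AD, SP, UQ, ZP, OW]
Visit KL → queue [VD, AD, SP, UQ, ZP, OW]
Visit VD → queue [AD, SP, UQ, ZP, OW]
Visit AD → queue [SP, UQ, ZP, OW]
Visit SP; enqueue VA → queue [UQ, ZP, OW, VA]
Visit UQ; enqueue CQ → queue [ZP, OW, VA, CQ]
Visit ZP → queue [OW, VA, CQ]
Visit OW → queue [VA, CQ]
Visit VA → queue [CQ]
Visit CQ → queue []

ME, ET, GQ, QR, ZA, HX, KL, VD, AD, SP, UQ, ZP, OW, VA, CQ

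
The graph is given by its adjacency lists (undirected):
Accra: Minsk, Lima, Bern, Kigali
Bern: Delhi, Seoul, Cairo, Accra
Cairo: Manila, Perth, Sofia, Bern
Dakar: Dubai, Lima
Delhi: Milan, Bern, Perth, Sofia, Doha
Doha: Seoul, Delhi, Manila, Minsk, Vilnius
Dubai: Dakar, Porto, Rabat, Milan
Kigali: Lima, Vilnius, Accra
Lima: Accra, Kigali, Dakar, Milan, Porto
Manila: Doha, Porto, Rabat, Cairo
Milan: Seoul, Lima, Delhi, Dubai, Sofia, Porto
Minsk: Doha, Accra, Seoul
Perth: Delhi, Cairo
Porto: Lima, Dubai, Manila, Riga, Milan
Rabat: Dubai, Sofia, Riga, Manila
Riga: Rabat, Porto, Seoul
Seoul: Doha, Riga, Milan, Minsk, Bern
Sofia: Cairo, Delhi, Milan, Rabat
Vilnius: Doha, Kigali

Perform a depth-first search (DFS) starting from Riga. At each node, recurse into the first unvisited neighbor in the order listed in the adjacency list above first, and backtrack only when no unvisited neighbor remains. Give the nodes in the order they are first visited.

Visit Riga
Riga → Rabat
Rabat → Dubai
Dubai → Dakar
Dakar → Lima
Lima → Accra
Accra → Minsk
Minsk → Doha
Doha → Seoul
Seoul → Milan
Milan → Delhi
Delhi → Bern
Bern → Cairo
Cairo → Manila
Manila → Porto
Cairo → Perth
Cairo → Sofia
Doha → Vilnius
Vilnius → Kigali

Riga Rabat Dubai Dakar Lima Accra Minsk Doha Seoul Milan Delhi Bern Cairo Manila Porto Perth Sofia Vilnius Kigali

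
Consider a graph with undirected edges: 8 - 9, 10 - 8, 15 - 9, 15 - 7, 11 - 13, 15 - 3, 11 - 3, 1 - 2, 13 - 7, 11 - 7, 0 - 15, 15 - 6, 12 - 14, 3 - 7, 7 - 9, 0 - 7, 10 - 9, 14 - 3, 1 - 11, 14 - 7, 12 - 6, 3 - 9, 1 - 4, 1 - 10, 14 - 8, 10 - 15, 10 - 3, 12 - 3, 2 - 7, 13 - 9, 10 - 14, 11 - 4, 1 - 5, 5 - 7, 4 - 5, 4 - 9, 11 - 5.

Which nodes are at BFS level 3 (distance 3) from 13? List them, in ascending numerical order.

6, 12

Level 0: 13
Level 1: 7, 9, 11
Level 2: 0, 1, 2, 3, 4, 5, 8, 10, 14, 15
Level 3: 6, 12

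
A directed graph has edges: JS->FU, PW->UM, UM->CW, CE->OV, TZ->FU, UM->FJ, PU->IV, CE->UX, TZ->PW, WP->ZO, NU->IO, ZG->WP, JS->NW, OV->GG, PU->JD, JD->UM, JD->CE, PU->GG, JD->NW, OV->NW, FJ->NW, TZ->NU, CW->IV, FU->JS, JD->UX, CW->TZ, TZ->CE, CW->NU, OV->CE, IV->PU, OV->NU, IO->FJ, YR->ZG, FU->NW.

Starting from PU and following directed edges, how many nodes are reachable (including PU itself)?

17

BFS from PU visits: PU, GG, IV, JD, CE, NW, UM, UX, OV, CW, FJ, NU, TZ, IO, FU, PW, JS
Reachable nodes: 17 of 21 total.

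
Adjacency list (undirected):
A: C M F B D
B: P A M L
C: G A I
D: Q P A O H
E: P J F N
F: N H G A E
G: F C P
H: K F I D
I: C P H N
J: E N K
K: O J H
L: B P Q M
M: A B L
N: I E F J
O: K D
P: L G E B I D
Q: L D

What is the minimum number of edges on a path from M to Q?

Level 0: M
Level 1: A, B, L
Level 2: C, D, F, P, Q
Level 3: E, G, H, I, N, O
Level 4: J, K
Q first appears at level 2.

2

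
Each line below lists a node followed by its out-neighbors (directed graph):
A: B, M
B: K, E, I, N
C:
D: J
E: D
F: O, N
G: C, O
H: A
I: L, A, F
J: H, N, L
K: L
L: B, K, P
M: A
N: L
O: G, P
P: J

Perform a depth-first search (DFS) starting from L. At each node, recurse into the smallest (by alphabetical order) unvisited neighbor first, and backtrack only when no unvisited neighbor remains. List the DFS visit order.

L → B → E → D → J → H → A → M → N → I → F → O → G → C → P → K

Visit L
L → B
B → E
E → D
D → J
J → H
H → A
A → M
J → N
B → I
I → F
F → O
O → G
G → C
O → P
B → K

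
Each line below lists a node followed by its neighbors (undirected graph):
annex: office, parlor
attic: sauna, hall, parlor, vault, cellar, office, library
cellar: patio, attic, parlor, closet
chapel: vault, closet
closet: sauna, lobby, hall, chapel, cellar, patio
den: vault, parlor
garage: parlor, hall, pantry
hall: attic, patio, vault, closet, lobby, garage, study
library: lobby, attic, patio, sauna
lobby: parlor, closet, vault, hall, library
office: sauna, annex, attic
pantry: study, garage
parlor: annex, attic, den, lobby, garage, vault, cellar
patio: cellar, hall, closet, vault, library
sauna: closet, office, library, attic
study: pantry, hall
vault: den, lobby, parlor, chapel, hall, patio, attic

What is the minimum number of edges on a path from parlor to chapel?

Level 0: parlor
Level 1: annex, attic, cellar, den, garage, lobby, vault
Level 2: chapel, closet, hall, library, office, pantry, patio, sauna
Level 3: study
chapel first appears at level 2.

2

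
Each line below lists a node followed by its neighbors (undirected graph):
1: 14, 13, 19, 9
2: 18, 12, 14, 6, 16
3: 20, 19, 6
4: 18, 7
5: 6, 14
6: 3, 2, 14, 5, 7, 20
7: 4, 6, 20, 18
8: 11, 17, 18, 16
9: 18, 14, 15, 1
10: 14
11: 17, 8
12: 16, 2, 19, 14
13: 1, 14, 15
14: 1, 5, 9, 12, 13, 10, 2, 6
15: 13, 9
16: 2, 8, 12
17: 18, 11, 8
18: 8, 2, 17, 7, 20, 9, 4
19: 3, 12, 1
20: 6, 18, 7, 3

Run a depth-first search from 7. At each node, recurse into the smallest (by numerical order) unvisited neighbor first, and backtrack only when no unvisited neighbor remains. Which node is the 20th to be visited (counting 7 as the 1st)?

20

Visit 7
7 → 4
4 → 18
18 → 2
2 → 6
6 → 3
3 → 19
19 → 1
1 → 9
9 → 14
14 → 5
14 → 10
14 → 12
12 → 16
16 → 8
8 → 11
11 → 17
14 → 13
13 → 15
3 → 20

Visit order: 7, 4, 18, 2, 6, 3, 19, 1, 9, 14, 5, 10, 12, 16, 8, 11, 17, 13, 15, 20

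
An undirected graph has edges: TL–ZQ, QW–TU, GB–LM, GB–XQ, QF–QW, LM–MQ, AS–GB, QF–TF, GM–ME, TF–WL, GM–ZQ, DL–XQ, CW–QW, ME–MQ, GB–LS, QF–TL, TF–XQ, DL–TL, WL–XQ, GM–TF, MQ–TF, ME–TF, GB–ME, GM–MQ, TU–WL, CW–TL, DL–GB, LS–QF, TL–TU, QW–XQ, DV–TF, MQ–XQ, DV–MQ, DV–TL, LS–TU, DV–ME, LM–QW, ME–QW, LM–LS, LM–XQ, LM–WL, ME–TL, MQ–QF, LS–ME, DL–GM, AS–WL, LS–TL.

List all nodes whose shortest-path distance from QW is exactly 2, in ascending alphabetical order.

Level 0: QW
Level 1: CW, LM, ME, QF, TU, XQ
Level 2: DL, DV, GB, GM, LS, MQ, TF, TL, WL
Level 3: AS, ZQ

DL, DV, GB, GM, LS, MQ, TF, TL, WL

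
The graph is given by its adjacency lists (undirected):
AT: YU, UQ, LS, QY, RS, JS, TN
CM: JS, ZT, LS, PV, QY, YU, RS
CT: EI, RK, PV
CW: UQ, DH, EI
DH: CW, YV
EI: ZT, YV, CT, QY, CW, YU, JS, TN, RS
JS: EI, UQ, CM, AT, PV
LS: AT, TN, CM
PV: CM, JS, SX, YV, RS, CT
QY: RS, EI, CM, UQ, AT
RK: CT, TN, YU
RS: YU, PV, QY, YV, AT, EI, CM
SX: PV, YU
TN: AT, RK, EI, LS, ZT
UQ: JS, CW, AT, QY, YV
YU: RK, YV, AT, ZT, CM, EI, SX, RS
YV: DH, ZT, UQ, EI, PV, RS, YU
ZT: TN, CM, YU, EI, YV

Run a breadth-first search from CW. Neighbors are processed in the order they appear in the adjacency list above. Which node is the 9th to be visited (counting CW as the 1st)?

Visit CW; enqueue UQ, DH, EI → queue [UQ, DH, EI]
Visit UQ; enqueue JS, AT, QY, YV → queue [DH, EI, JS, AT, QY, YV]
Visit DH → queue [EI, JS, AT, QY, YV]
Visit EI; enqueue ZT, CT, YU, TN, RS → queue [JS, AT, QY, YV, ZT, CT, YU, TN, RS]
Visit JS; enqueue CM, PV → queue [AT, QY, YV, ZT, CT, YU, TN, RS, CM, PV]
Visit AT; enqueue LS → queue [QY, YV, ZT, CT, YU, TN, RS, CM, PV, LS]
Visit QY → queue [YV, ZT, CT, YU, TN, RS, CM, PV, LS]
Visit YV → queue [ZT, CT, YU, TN, RS, CM, PV, LS]
Visit ZT → queue [CT, YU, TN, RS, CM, PV, LS]
Visit CT; enqueue RK → queue [YU, TN, RS, CM, PV, LS, RK]
Visit YU; enqueue SX → queue [TN, RS, CM, PV, LS, RK, SX]
Visit TN → queue [RS, CM, PV, LS, RK, SX]
Visit RS → queue [CM, PV, LS, RK, SX]
Visit CM → queue [PV, LS, RK, SX]
Visit PV → queue [LS, RK, SX]
Visit LS → queue [RK, SX]
Visit RK → queue [SX]
Visit SX → queue []

Visit order: CW, UQ, DH, EI, JS, AT, QY, YV, ZT, CT, YU, TN, RS, CM, PV, LS, RK, SX

ZT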